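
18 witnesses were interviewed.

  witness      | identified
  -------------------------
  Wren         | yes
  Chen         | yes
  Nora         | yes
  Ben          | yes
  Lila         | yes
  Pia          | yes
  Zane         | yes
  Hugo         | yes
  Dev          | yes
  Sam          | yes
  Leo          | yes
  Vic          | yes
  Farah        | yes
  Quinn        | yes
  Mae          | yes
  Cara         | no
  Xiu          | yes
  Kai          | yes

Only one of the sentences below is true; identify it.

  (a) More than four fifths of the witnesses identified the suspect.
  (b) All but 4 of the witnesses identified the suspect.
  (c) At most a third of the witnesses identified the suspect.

(a)

|A| = 18, |A ∩ B| = 17, |A ∖ B| = 1.
(a) requires |A ∩ B| / |A| > 4/5: true.
(b) requires |A ∖ B| = 4: false.
(c) requires |A ∩ B| / |A| ≤ 1/3: false.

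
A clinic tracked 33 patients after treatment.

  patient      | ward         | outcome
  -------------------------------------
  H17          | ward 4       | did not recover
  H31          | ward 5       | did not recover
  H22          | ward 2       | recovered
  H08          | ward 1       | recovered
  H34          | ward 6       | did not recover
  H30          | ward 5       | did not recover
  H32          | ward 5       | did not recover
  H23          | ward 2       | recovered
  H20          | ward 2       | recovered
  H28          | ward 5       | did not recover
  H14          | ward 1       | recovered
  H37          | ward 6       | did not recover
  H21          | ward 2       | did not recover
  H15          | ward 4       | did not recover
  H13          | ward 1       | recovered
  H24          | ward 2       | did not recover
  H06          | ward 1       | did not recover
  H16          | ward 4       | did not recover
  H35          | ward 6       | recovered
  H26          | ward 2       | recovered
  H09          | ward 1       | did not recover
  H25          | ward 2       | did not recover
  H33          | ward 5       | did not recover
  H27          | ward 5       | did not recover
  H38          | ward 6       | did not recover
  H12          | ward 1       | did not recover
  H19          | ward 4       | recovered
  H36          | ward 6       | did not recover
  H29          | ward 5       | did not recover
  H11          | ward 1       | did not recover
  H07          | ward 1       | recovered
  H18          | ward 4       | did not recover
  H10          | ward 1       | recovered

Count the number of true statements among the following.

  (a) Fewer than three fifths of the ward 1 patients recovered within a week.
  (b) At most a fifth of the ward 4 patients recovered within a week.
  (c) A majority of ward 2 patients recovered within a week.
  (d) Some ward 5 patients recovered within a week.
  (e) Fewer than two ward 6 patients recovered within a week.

(a) ward 1: |A| = 9, |A ∩ B| = 5; needs |A ∩ B| / |A| < 3/5 — true.
(b) ward 4: |A| = 5, |A ∩ B| = 1; needs |A ∩ B| / |A| ≤ 1/5 — true.
(c) ward 2: |A| = 7, |A ∩ B| = 4; needs |A ∩ B| > |A ∖ B| — true.
(d) ward 5: |A| = 7, |A ∩ B| = 0; needs A ∩ B ≠ ∅ (|A ∩ B| ≥ 1) — false.
(e) ward 6: |A| = 5, |A ∩ B| = 1; needs |A ∩ B| < 2 — true.

4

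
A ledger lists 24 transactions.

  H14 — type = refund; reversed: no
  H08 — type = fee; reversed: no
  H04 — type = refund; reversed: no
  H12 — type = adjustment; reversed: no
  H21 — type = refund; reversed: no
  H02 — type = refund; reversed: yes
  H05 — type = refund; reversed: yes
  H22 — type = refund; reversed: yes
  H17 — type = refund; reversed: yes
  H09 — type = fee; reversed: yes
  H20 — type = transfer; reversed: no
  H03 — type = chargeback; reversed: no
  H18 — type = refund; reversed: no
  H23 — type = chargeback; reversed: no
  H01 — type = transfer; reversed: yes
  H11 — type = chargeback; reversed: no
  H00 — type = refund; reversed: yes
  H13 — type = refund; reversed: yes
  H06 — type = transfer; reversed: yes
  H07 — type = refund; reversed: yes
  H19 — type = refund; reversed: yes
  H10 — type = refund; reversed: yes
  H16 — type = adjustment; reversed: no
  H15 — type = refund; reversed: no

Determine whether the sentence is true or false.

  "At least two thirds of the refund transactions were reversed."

'At least two thirds of the refund transactions were reversed' holds iff |A ∩ B| / |A| ≥ 2/3.
A (the restrictor) = {H14, H04, H21, H02, H05, H22, H17, H18, H00, H13, H07, H19, H10, H15}, |A| = 14.
A ∩ B = {H02, H05, H22, H17, H00, H13, H07, H19, H10}, so |A ∩ B| = 9.
A ∖ B = {H14, H04, H21, H18, H15}, so |A ∖ B| = 5.
|A ∩ B|/|A| = 9/14, so the statement is false.

False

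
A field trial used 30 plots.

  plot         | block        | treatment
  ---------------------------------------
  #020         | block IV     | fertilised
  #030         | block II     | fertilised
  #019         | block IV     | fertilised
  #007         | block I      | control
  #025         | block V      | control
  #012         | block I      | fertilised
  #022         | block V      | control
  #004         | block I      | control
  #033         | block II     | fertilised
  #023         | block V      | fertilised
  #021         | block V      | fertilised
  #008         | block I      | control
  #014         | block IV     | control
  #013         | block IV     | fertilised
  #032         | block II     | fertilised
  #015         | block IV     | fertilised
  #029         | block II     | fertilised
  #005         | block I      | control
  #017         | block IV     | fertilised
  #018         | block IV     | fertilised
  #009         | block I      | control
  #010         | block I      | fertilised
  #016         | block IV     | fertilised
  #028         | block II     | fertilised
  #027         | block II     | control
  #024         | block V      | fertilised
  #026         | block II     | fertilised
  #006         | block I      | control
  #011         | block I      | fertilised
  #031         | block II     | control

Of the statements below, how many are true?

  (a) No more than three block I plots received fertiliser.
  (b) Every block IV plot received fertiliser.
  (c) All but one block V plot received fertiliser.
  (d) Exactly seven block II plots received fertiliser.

(a) block I: |A| = 9, |A ∩ B| = 3; needs |A ∩ B| ≤ 3 — true.
(b) block IV: |A| = 8, |A ∩ B| = 7; needs A ⊆ B, i.e. every element of A is in B (|A ∖ B| = 0) — false.
(c) block V: |A| = 5, |A ∩ B| = 3; needs |A ∖ B| = 1 — false.
(d) block II: |A| = 8, |A ∩ B| = 6; needs |A ∩ B| = 7 — false.

1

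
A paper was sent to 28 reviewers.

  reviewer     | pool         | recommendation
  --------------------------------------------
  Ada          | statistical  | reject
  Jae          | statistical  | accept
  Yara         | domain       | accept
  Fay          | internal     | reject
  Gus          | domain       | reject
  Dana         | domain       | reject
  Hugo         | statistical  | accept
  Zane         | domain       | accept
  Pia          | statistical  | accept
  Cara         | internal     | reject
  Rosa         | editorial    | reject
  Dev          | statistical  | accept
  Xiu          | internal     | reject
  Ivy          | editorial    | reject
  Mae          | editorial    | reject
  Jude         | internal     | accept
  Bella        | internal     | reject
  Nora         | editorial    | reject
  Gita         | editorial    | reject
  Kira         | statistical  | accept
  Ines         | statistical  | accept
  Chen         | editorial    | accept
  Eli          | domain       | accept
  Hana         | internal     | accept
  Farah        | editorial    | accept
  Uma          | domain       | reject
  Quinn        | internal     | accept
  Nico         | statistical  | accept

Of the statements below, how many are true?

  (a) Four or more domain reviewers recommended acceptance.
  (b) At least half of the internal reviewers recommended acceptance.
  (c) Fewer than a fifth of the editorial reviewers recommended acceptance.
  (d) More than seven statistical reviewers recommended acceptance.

(a) domain: |A| = 6, |A ∩ B| = 3; needs |A ∩ B| ≥ 4 — false.
(b) internal: |A| = 7, |A ∩ B| = 3; needs |A ∩ B| ≥ |A ∖ B| — false.
(c) editorial: |A| = 7, |A ∩ B| = 2; needs |A ∩ B| / |A| < 1/5 — false.
(d) statistical: |A| = 8, |A ∩ B| = 7; needs |A ∩ B| > 7 — false.

0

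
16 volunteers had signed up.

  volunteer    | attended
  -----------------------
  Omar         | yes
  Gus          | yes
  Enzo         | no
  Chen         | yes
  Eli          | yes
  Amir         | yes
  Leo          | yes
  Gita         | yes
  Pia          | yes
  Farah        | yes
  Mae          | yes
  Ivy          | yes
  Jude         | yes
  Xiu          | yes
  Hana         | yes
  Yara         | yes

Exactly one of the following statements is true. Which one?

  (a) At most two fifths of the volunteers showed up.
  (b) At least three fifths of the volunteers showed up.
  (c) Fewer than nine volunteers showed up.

|A| = 16, |A ∩ B| = 15, |A ∖ B| = 1.
(a) requires |A ∩ B| / |A| ≤ 2/5: false.
(b) requires |A ∩ B| / |A| ≥ 3/5: true.
(c) requires |A ∩ B| < 9: false.

(b)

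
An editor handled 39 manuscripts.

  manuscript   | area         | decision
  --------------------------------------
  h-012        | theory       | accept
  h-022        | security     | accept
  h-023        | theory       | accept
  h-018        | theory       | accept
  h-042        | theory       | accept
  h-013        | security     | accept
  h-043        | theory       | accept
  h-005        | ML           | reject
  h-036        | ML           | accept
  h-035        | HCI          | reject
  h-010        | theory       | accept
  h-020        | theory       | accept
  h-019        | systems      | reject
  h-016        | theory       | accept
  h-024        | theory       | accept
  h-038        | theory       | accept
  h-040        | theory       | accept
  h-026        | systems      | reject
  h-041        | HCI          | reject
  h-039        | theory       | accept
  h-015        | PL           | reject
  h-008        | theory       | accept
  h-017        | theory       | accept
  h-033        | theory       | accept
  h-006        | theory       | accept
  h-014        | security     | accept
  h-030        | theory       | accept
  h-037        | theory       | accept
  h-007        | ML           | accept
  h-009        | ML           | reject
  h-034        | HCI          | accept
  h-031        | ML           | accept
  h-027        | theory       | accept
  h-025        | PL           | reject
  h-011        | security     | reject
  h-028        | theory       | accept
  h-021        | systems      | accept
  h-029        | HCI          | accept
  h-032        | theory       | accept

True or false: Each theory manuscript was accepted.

True

Truth condition: A ⊆ B, i.e. every element of A is in B (|A ∖ B| = 0).
|A| = 21, |A ∩ B| = 21, |A ∖ B| = 0.
So the statement is true.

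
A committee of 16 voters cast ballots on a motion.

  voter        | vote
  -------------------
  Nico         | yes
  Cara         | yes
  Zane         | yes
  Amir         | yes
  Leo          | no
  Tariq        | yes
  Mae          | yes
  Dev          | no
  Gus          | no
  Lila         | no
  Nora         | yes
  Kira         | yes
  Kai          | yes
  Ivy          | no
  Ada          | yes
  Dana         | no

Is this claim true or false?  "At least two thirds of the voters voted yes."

Truth condition: |A ∩ B| / |A| ≥ 2/3.
|A| = 16, |A ∩ B| = 10, |A ∖ B| = 6.
|A ∩ B|/|A| = 10/16, so the statement is false.

False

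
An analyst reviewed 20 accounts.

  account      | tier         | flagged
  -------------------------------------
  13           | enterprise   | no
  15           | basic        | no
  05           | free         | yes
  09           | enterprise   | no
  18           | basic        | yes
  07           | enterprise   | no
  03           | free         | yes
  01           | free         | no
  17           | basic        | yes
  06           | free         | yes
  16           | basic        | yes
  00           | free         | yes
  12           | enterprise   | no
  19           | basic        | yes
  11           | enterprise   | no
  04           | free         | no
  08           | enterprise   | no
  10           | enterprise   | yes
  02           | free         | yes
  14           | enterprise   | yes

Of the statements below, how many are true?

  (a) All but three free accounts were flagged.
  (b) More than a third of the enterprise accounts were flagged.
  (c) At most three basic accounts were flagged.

0

(a) free: |A| = 7, |A ∩ B| = 5; needs |A ∖ B| = 3 — false.
(b) enterprise: |A| = 8, |A ∩ B| = 2; needs |A ∩ B| / |A| > 1/3 — false.
(c) basic: |A| = 5, |A ∩ B| = 4; needs |A ∩ B| ≤ 3 — false.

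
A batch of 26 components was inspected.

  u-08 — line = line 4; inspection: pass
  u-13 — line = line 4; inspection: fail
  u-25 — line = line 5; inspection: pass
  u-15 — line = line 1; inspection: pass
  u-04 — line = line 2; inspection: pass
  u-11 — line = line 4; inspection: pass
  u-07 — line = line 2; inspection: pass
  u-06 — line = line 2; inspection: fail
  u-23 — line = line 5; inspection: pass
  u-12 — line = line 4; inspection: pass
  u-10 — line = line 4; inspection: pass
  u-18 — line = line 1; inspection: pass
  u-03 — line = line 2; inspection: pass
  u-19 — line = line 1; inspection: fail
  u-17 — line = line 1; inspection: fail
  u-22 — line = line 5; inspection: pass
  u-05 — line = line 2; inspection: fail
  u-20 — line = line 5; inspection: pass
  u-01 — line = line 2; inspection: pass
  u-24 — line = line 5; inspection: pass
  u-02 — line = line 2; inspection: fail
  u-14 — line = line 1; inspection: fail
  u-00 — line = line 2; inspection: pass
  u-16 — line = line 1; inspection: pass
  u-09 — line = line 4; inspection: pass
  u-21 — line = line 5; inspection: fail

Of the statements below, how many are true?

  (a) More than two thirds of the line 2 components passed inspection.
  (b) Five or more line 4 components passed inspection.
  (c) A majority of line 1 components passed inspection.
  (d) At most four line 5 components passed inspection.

1

(a) line 2: |A| = 8, |A ∩ B| = 5; needs |A ∩ B| / |A| > 2/3 — false.
(b) line 4: |A| = 6, |A ∩ B| = 5; needs |A ∩ B| ≥ 5 — true.
(c) line 1: |A| = 6, |A ∩ B| = 3; needs |A ∩ B| > |A ∖ B| — false.
(d) line 5: |A| = 6, |A ∩ B| = 5; needs |A ∩ B| ≤ 4 — false.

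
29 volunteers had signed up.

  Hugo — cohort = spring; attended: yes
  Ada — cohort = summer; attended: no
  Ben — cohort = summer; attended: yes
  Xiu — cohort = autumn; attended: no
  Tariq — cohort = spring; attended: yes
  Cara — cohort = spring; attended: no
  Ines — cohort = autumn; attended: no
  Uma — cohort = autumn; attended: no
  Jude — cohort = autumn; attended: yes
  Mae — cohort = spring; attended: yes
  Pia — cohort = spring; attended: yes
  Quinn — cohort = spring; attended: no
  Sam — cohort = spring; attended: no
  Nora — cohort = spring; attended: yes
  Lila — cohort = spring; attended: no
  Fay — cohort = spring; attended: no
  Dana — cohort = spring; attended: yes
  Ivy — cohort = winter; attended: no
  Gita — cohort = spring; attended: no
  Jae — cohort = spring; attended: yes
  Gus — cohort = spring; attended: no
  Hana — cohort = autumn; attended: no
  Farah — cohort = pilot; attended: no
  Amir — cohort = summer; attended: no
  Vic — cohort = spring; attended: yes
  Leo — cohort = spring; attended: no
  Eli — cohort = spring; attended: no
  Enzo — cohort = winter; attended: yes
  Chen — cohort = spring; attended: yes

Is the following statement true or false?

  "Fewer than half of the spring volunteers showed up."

'Fewer than half of the spring volunteers showed up' holds iff |A ∩ B| < |A ∖ B|.
|A| = 18, |A ∩ B| = 9, |A ∖ B| = 9.
9 = 9, so the statement is false.

False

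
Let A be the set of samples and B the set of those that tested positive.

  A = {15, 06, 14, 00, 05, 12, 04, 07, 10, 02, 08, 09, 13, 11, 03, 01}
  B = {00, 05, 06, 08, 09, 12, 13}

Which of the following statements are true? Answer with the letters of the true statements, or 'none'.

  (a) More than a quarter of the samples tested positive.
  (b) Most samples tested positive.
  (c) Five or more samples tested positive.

(a), (c)

|A| = 16, |A ∩ B| = 7, |A ∖ B| = 9.
(a) |A ∩ B| / |A| > 1/4: holds.
(b) |A ∩ B| > |A ∖ B|: fails.
(c) |A ∩ B| ≥ 5: holds.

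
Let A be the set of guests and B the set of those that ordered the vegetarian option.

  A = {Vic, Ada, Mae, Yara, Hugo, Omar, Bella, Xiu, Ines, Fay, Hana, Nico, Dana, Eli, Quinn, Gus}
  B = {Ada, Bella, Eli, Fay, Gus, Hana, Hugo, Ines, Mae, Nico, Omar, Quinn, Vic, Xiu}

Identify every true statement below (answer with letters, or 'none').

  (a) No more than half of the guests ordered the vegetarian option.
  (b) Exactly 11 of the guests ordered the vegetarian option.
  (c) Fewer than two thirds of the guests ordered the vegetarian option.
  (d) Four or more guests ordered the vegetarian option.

|A| = 16, |A ∩ B| = 14, |A ∖ B| = 2.
(a) |A ∩ B| ≤ |A ∖ B|: fails.
(b) |A ∩ B| = 11: fails.
(c) |A ∩ B| / |A| < 2/3: fails.
(d) |A ∩ B| ≥ 4: holds.

(d)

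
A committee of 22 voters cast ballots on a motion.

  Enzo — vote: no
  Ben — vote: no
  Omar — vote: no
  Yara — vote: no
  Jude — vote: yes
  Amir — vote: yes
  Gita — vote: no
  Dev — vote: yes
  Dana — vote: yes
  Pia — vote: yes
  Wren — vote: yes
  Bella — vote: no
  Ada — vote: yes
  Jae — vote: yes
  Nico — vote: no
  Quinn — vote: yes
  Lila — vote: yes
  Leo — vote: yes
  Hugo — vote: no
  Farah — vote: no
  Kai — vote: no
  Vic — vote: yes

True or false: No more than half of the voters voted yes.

False

The determiner here denotes the relation: |A ∩ B| ≤ |A ∖ B|.
|A| = 22, |A ∩ B| = 12, |A ∖ B| = 10.
12 > 10, so the statement is false.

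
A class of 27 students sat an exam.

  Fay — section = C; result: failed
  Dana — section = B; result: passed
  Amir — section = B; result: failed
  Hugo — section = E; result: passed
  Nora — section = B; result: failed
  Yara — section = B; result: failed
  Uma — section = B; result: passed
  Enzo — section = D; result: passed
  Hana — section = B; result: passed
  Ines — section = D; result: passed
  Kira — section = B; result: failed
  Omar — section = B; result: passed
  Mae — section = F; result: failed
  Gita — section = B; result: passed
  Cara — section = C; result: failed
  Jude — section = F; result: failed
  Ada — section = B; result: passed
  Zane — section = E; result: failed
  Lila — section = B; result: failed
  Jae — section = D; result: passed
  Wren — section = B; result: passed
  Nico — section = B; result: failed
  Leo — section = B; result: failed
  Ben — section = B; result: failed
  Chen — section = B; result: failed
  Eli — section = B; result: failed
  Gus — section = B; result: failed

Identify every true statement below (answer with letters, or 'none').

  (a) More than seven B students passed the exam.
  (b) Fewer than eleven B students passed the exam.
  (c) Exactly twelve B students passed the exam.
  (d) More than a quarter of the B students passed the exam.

|A| = 18, |A ∩ B| = 7, |A ∖ B| = 11.
(a) |A ∩ B| > 7: fails.
(b) |A ∩ B| < 11: holds.
(c) |A ∩ B| = 12: fails.
(d) |A ∩ B| / |A| > 1/4: holds.

(b), (d)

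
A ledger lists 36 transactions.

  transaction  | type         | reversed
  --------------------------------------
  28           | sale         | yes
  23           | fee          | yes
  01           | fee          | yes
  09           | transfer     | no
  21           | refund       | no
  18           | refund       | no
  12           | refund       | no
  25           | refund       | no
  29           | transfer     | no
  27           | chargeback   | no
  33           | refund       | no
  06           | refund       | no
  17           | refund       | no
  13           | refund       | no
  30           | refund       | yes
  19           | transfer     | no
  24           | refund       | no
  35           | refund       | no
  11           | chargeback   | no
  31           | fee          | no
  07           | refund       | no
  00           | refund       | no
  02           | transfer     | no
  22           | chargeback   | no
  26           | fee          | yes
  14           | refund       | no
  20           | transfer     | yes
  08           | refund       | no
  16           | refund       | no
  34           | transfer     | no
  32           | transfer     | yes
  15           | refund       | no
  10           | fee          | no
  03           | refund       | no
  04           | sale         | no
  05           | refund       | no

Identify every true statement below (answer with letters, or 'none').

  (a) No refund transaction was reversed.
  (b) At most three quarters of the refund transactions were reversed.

|A| = 19, |A ∩ B| = 1, |A ∖ B| = 18.
(a) A ∩ B = ∅ (|A ∩ B| = 0): fails.
(b) |A ∩ B| / |A| ≤ 3/4: holds.

(b)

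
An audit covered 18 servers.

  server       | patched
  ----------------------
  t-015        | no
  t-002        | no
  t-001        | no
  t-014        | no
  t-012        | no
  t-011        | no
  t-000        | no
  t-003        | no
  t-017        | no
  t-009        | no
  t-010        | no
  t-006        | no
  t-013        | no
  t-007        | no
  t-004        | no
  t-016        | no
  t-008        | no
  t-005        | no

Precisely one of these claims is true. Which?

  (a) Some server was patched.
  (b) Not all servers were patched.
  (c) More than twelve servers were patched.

|A| = 18, |A ∩ B| = 0, |A ∖ B| = 18.
(a) requires A ∩ B ≠ ∅ (|A ∩ B| ≥ 1): false.
(b) requires A ⊄ B (|A ∖ B| ≥ 1): true.
(c) requires |A ∩ B| > 12: false.

(b)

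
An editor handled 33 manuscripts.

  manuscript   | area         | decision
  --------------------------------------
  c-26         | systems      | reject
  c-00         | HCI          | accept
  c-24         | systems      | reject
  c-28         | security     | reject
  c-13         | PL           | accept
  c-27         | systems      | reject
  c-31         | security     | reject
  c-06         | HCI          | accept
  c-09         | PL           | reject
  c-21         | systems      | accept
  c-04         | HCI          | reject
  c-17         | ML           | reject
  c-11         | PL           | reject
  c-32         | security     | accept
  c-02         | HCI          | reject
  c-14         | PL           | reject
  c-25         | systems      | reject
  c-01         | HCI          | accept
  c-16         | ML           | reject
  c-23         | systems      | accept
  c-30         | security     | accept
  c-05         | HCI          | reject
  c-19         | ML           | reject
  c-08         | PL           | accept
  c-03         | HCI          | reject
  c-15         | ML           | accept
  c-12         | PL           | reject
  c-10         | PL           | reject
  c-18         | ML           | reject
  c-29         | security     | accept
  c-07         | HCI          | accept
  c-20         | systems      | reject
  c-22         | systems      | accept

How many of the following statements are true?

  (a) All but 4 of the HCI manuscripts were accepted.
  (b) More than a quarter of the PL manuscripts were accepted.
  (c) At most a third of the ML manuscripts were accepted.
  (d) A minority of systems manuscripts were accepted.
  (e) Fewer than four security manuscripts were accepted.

(a) HCI: |A| = 8, |A ∩ B| = 4; needs |A ∖ B| = 4 — true.
(b) PL: |A| = 7, |A ∩ B| = 2; needs |A ∩ B| / |A| > 1/4 — true.
(c) ML: |A| = 5, |A ∩ B| = 1; needs |A ∩ B| / |A| ≤ 1/3 — true.
(d) systems: |A| = 8, |A ∩ B| = 3; needs |A ∩ B| < |A ∖ B| — true.
(e) security: |A| = 5, |A ∩ B| = 3; needs |A ∩ B| < 4 — true.

5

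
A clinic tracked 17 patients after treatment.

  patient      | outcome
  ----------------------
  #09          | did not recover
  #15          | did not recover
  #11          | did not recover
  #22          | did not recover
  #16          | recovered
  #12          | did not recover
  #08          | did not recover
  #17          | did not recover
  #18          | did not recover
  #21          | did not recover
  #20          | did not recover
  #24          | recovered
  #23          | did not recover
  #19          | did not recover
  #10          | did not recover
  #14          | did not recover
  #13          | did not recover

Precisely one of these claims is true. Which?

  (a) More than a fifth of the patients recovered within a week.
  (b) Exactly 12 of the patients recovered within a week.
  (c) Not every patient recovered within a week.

(c)

|A| = 17, |A ∩ B| = 2, |A ∖ B| = 15.
(a) requires |A ∩ B| / |A| > 1/5: false.
(b) requires |A ∩ B| = 12: false.
(c) requires A ⊄ B (|A ∖ B| ≥ 1): true.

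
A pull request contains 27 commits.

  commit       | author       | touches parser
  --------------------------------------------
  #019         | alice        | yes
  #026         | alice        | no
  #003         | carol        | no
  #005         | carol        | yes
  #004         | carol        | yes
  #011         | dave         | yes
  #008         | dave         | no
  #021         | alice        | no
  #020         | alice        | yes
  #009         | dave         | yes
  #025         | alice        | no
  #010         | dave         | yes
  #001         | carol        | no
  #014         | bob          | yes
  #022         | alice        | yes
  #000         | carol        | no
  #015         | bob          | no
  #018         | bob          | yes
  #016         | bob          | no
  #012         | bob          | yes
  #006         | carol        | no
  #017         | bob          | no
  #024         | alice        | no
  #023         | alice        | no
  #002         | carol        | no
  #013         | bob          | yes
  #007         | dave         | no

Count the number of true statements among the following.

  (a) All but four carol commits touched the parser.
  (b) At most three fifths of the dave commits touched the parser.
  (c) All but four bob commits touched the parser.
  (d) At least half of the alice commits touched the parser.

(a) carol: |A| = 7, |A ∩ B| = 2; needs |A ∖ B| = 4 — false.
(b) dave: |A| = 5, |A ∩ B| = 3; needs |A ∩ B| / |A| ≤ 3/5 — true.
(c) bob: |A| = 7, |A ∩ B| = 4; needs |A ∖ B| = 4 — false.
(d) alice: |A| = 8, |A ∩ B| = 3; needs |A ∩ B| ≥ |A ∖ B| — false.

1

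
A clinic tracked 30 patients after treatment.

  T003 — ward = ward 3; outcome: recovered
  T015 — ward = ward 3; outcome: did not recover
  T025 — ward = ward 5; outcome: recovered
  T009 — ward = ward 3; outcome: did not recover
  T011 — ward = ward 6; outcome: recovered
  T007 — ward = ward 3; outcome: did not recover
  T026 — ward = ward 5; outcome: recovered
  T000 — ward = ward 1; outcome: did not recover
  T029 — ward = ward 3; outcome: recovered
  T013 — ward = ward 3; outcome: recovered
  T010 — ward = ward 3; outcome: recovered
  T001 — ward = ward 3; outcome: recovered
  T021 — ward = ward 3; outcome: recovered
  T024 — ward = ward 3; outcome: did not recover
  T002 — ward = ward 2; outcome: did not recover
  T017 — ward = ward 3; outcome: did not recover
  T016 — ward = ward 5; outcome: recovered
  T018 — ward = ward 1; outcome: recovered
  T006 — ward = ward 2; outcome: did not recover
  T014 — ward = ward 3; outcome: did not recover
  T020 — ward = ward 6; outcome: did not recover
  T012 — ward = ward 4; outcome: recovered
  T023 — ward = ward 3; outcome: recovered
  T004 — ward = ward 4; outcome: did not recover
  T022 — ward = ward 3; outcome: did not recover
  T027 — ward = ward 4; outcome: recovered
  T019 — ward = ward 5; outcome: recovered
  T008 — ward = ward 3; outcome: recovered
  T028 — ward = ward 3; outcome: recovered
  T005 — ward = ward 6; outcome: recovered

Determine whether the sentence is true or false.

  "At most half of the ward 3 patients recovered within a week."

The determiner here denotes the relation: |A ∩ B| ≤ |A ∖ B|.
|A| = 16, |A ∩ B| = 9, |A ∖ B| = 7.
9 > 7, so the statement is false.

False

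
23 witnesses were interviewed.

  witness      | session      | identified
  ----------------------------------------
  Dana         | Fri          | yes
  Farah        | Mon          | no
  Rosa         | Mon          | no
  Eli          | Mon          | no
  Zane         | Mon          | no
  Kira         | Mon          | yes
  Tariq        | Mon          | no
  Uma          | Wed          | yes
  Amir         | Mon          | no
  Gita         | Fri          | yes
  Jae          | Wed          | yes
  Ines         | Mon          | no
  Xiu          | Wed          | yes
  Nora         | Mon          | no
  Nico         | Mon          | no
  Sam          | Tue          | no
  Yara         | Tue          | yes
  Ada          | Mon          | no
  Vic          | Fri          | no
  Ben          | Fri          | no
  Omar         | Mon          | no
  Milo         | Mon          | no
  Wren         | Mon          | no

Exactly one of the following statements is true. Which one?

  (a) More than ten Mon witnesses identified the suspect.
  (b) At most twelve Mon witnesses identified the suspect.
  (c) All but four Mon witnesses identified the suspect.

(b)

|A| = 14, |A ∩ B| = 1, |A ∖ B| = 13.
(a) requires |A ∩ B| > 10: false.
(b) requires |A ∩ B| ≤ 12: true.
(c) requires |A ∖ B| = 4: false.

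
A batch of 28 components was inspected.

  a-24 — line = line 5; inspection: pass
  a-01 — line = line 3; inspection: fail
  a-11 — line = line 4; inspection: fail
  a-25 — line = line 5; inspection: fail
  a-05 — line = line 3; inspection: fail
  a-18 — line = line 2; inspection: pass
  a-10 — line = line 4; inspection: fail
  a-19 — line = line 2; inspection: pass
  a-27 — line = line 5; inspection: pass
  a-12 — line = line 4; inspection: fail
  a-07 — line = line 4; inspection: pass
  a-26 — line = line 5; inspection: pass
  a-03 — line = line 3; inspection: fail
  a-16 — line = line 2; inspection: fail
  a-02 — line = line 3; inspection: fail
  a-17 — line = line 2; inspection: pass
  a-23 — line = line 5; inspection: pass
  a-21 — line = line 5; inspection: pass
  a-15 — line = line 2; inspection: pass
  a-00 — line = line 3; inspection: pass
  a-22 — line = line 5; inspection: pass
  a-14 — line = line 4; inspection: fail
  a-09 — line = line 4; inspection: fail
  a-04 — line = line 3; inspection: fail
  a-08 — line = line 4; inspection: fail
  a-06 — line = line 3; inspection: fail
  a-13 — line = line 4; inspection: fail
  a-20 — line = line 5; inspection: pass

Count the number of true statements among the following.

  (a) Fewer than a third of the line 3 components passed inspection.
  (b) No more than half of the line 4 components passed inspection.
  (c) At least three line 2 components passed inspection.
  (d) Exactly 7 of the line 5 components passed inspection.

4

(a) line 3: |A| = 7, |A ∩ B| = 1; needs |A ∩ B| / |A| < 1/3 — true.
(b) line 4: |A| = 8, |A ∩ B| = 1; needs |A ∩ B| ≤ |A ∖ B| — true.
(c) line 2: |A| = 5, |A ∩ B| = 4; needs |A ∩ B| ≥ 3 — true.
(d) line 5: |A| = 8, |A ∩ B| = 7; needs |A ∩ B| = 7 — true.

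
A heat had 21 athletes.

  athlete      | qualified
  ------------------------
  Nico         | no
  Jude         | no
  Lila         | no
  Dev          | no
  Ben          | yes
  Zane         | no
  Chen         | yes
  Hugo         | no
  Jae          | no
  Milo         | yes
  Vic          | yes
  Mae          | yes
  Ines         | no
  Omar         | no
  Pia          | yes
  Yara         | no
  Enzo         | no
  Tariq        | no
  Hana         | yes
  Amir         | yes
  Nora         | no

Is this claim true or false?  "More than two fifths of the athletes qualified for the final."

Truth condition: |A ∩ B| / |A| > 2/5.
|A| = 21, |A ∩ B| = 8, |A ∖ B| = 13.
|A ∩ B|/|A| = 8/21, so the statement is false.

False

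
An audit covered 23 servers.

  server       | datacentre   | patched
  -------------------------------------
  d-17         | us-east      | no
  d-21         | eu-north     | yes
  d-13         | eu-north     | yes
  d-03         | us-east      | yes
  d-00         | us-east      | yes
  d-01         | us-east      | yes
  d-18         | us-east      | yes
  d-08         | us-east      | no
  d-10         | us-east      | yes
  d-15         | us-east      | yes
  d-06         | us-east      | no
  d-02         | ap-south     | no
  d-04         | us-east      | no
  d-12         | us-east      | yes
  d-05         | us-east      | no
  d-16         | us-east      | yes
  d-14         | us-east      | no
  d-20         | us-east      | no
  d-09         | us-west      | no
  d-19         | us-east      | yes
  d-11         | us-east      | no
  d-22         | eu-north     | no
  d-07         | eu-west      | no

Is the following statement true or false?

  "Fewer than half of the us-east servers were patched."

False

'Fewer than half of the us-east servers were patched' holds iff |A ∩ B| < |A ∖ B|.
|A| = 17, |A ∩ B| = 9, |A ∖ B| = 8.
9 > 8, so the statement is false.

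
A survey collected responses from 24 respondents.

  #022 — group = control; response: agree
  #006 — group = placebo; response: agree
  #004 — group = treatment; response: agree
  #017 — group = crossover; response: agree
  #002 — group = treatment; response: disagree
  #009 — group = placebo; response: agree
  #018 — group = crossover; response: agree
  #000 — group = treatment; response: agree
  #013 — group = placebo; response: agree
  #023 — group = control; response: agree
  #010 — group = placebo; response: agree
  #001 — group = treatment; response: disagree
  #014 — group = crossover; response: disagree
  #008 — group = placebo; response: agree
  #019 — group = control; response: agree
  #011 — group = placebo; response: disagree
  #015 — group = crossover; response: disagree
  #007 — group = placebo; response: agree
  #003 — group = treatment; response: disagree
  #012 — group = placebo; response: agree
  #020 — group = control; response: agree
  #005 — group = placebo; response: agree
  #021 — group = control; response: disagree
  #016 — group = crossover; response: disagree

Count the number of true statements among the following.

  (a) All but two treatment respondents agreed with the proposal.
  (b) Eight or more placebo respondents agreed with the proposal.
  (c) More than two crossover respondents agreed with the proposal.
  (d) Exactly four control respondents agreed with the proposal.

2

(a) treatment: |A| = 5, |A ∩ B| = 2; needs |A ∖ B| = 2 — false.
(b) placebo: |A| = 9, |A ∩ B| = 8; needs |A ∩ B| ≥ 8 — true.
(c) crossover: |A| = 5, |A ∩ B| = 2; needs |A ∩ B| > 2 — false.
(d) control: |A| = 5, |A ∩ B| = 4; needs |A ∩ B| = 4 — true.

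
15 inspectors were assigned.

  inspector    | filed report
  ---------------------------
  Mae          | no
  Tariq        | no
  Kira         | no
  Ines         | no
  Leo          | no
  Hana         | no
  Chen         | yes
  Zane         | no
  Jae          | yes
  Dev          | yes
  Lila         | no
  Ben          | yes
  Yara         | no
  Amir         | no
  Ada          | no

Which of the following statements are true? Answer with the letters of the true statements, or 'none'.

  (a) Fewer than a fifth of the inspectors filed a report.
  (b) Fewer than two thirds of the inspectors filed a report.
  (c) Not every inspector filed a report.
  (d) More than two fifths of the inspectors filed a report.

|A| = 15, |A ∩ B| = 4, |A ∖ B| = 11.
(a) |A ∩ B| / |A| < 1/5: fails.
(b) |A ∩ B| / |A| < 2/3: holds.
(c) A ⊄ B (|A ∖ B| ≥ 1): holds.
(d) |A ∩ B| / |A| > 2/5: fails.

(b), (c)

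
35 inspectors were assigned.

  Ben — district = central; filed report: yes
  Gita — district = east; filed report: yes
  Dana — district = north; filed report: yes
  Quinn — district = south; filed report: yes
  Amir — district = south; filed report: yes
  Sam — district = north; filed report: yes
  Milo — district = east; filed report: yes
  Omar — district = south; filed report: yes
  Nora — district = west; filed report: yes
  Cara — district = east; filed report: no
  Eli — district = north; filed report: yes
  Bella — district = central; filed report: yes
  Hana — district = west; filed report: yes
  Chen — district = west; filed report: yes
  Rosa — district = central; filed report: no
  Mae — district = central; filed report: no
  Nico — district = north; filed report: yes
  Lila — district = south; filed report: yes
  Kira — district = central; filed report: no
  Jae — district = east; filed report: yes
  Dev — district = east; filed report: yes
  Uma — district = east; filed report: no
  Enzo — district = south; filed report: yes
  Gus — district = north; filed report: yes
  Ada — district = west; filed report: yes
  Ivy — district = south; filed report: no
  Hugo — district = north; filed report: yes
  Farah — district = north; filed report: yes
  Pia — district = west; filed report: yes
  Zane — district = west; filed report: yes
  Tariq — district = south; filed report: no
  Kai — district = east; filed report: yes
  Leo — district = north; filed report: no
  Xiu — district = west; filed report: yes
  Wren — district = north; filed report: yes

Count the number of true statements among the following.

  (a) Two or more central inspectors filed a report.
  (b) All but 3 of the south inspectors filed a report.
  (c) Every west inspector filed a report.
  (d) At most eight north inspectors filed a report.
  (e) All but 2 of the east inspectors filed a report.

4

(a) central: |A| = 5, |A ∩ B| = 2; needs |A ∩ B| ≥ 2 — true.
(b) south: |A| = 7, |A ∩ B| = 5; needs |A ∖ B| = 3 — false.
(c) west: |A| = 7, |A ∩ B| = 7; needs A ⊆ B, i.e. every element of A is in B (|A ∖ B| = 0) — true.
(d) north: |A| = 9, |A ∩ B| = 8; needs |A ∩ B| ≤ 8 — true.
(e) east: |A| = 7, |A ∩ B| = 5; needs |A ∖ B| = 2 — true.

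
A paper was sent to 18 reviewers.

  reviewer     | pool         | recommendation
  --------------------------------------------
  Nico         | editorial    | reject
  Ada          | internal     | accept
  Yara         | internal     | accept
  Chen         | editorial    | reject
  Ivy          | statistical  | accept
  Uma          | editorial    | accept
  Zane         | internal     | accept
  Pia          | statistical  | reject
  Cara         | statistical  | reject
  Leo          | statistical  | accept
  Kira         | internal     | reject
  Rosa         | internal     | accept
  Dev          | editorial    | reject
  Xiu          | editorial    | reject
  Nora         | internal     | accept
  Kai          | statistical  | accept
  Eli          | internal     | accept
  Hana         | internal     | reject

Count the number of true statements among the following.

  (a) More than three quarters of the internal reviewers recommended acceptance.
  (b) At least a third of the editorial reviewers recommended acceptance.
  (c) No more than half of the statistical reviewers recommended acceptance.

0

(a) internal: |A| = 8, |A ∩ B| = 6; needs |A ∩ B| / |A| > 3/4 — false.
(b) editorial: |A| = 5, |A ∩ B| = 1; needs |A ∩ B| / |A| ≥ 1/3 — false.
(c) statistical: |A| = 5, |A ∩ B| = 3; needs |A ∩ B| ≤ |A ∖ B| — false.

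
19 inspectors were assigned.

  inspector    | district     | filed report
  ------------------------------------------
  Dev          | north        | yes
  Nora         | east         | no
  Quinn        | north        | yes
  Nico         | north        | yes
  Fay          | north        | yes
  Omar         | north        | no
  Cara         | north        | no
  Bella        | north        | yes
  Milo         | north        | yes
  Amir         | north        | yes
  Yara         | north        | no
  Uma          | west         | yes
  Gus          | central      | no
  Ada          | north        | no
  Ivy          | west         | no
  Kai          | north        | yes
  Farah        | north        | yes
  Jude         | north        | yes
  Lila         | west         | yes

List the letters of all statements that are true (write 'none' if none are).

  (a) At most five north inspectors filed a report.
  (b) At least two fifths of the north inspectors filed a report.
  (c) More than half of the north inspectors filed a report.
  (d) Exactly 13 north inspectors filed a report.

(b), (c)

|A| = 14, |A ∩ B| = 10, |A ∖ B| = 4.
(a) |A ∩ B| ≤ 5: fails.
(b) |A ∩ B| / |A| ≥ 2/5: holds.
(c) |A ∩ B| > |A ∖ B|: holds.
(d) |A ∩ B| = 13: fails.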